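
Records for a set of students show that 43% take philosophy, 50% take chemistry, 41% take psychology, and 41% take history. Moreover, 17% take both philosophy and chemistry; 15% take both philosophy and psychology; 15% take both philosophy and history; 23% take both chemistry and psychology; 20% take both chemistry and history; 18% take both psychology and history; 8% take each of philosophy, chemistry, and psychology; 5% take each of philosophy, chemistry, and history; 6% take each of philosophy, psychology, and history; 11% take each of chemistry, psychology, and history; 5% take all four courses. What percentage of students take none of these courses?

By inclusion-exclusion,
P(at least one) = 43 + 50 + 41 + 41 − 17 − 15 − 15 − 23 − 20 − 18 + 8 + 5 + 6 + 11 − 5 = 92%
P(none) = 100% − 92% = 8%

8%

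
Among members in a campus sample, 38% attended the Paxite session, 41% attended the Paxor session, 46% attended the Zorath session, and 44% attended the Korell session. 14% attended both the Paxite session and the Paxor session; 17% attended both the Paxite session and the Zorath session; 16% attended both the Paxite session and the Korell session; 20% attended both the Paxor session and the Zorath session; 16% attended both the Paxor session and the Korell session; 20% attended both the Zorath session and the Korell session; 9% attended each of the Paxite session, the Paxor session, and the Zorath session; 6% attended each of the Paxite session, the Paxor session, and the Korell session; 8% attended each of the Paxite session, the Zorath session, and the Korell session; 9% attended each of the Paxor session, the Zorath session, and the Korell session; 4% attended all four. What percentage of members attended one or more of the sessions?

94%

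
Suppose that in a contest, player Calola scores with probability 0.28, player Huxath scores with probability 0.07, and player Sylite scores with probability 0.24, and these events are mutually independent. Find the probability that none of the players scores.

P(none) = (1 − 0.28) × (1 − 0.07) × (1 − 0.24) = 0.72 × 0.93 × 0.76 = 0.508896

0.508896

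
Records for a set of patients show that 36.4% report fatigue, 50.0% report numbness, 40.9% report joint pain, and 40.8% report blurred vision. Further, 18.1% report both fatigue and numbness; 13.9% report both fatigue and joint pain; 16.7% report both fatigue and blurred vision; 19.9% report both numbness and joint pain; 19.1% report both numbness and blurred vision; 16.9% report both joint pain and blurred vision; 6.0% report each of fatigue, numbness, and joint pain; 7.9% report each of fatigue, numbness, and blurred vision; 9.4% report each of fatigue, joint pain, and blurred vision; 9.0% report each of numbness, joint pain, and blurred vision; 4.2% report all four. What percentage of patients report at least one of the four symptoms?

P(union) = 36.4 + 50.0 + 40.9 + 40.8 − 18.1 − 13.9 − 16.7 − 19.9 − 19.1 − 16.9 + 6.0 + 7.9 + 9.4 + 9.0 − 4.2 = 91.6%

91.6%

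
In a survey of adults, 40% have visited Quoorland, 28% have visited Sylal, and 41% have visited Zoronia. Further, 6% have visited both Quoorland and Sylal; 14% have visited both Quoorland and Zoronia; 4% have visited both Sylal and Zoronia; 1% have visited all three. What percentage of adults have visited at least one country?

86%

Apply inclusion-exclusion:
P(≥1) = 40 + 28 + 41 − 6 − 14 − 4 + 1 = 86%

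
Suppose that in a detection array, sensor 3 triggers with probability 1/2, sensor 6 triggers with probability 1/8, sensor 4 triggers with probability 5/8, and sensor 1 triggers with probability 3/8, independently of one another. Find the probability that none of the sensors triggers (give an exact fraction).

P(none) = (1 − 1/2) × (1 − 1/8) × (1 − 5/8) × (1 − 3/8) = 1/2 × 7/8 × 3/8 × 5/8 = 105/1024

105/1024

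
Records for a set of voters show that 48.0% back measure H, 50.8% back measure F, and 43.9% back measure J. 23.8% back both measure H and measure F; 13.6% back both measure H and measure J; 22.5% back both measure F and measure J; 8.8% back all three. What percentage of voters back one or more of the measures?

Using inclusion–exclusion:
P(at least one) = 48.0 + 50.8 + 43.9 − 23.8 − 13.6 − 22.5 + 8.8 = 91.6%

91.6%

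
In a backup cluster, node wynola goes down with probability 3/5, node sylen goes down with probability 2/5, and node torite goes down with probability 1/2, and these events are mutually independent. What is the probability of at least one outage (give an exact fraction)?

22/25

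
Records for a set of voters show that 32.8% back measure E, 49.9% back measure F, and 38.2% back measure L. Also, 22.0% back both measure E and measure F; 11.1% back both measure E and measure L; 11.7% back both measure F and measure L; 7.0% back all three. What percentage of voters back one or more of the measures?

Using inclusion–exclusion:
P(at least one) = 32.8 + 49.9 + 38.2 − 22.0 − 11.1 − 11.7 + 7.0 = 83.1%

83.1%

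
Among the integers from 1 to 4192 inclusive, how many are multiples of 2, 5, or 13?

2644

floor(4192/2) + floor(4192/5) + floor(4192/13) − floor(4192/10) − floor(4192/26) − floor(4192/65) + floor(4192/130) = 2096 + 838 + 322 − 419 − 161 − 64 + 32 = 2644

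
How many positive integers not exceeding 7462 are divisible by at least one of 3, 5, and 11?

3844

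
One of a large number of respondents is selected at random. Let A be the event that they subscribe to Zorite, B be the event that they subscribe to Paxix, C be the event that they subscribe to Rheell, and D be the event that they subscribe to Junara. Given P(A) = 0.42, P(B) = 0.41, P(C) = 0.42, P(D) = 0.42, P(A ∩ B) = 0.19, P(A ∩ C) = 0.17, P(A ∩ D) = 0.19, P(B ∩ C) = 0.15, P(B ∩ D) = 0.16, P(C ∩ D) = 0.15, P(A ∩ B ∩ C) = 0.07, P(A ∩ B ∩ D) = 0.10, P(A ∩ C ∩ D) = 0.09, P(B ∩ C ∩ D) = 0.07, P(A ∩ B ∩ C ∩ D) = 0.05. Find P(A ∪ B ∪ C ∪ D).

P(A ∪ B ∪ C ∪ D) = 0.42 + 0.41 + 0.42 + 0.42 − 0.19 − 0.17 − 0.19 − 0.15 − 0.16 − 0.15 + 0.07 + 0.10 + 0.09 + 0.07 − 0.05 = 0.94

0.94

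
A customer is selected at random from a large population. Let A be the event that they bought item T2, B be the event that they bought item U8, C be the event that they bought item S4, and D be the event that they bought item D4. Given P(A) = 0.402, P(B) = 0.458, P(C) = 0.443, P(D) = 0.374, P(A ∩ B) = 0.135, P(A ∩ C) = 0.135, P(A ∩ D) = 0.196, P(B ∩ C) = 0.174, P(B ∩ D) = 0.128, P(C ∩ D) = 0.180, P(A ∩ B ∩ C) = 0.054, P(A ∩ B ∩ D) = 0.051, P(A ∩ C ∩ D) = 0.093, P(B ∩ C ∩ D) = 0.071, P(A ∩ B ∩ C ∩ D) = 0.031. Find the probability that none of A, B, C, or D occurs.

0.033

P(A ∪ B ∪ C ∪ D) = 0.402 + 0.458 + 0.443 + 0.374 − 0.135 − 0.135 − 0.196 − 0.174 − 0.128 − 0.180 + 0.054 + 0.051 + 0.093 + 0.071 − 0.031 = 0.967
P(none) = 1 − 0.967 = 0.033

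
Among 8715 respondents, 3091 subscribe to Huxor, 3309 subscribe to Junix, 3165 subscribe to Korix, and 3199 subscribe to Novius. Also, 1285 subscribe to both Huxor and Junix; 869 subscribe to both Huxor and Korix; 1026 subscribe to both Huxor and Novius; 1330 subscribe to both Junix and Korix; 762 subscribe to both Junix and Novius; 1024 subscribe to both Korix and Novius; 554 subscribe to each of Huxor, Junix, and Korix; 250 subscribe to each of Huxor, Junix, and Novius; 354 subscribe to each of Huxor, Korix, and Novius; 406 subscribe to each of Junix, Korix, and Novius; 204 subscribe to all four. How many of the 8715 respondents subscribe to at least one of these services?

7828

|union| = 3091 + 3309 + 3165 + 3199 − 1285 − 869 − 1026 − 1330 − 762 − 1024 + 554 + 250 + 354 + 406 − 204 = 7828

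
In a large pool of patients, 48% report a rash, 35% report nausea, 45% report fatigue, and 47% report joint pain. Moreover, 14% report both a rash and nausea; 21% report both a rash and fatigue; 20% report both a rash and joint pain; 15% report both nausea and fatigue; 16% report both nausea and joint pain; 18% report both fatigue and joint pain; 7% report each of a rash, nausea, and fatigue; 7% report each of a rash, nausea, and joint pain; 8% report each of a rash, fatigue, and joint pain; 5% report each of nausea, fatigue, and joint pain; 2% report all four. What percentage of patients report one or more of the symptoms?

By inclusion-exclusion,
P(at least one) = 48 + 35 + 45 + 47 − 14 − 21 − 20 − 15 − 16 − 18 + 7 + 7 + 8 + 5 − 2 = 96%

96%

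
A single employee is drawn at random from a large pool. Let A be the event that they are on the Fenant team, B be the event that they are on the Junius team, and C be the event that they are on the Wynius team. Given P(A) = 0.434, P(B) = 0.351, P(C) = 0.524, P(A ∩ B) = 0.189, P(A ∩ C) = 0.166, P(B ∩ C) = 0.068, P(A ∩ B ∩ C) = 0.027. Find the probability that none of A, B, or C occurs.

Using inclusion–exclusion:
P(A ∪ B ∪ C) = 0.434 + 0.351 + 0.524 − 0.189 − 0.166 − 0.068 + 0.027 = 0.913
P(none) = 1 − 0.913 = 0.087

0.087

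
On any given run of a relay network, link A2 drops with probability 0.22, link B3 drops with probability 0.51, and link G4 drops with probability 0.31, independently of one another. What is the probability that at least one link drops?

Independence gives P(none) = ∏(1 − pᵢ).
P(none) = (1 − 0.22) × (1 − 0.51) × (1 − 0.31) = 0.78 × 0.49 × 0.69 = 0.263718
P(at least one) = 1 − 0.263718 = 0.736282

0.736282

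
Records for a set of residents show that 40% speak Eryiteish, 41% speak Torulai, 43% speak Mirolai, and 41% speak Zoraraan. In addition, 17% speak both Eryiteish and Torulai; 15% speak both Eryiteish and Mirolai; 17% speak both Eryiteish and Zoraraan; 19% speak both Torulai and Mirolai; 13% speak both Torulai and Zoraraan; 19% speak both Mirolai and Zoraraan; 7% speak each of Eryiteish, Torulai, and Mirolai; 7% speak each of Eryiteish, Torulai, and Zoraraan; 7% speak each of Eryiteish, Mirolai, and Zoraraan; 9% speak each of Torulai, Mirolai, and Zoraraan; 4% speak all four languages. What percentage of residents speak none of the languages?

Apply inclusion-exclusion:
P(union) = 40 + 41 + 43 + 41 − 17 − 15 − 17 − 19 − 13 − 19 + 7 + 7 + 7 + 9 − 4 = 91%
P(none) = 100% − 91% = 9%

9%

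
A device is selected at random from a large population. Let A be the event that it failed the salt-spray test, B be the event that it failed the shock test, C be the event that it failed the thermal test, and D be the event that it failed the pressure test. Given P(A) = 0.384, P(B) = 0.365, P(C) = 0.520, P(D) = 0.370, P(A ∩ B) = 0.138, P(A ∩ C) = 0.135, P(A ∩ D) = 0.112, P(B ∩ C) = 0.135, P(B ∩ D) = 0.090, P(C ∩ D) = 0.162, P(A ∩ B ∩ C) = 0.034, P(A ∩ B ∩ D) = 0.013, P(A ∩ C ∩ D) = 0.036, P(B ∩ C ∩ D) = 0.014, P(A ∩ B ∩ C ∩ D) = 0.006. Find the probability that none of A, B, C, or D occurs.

0.042

P(A ∪ B ∪ C ∪ D) = 0.384 + 0.365 + 0.520 + 0.370 − 0.138 − 0.135 − 0.112 − 0.135 − 0.090 − 0.162 + 0.034 + 0.013 + 0.036 + 0.014 − 0.006 = 0.958
P(none) = 1 − 0.958 = 0.042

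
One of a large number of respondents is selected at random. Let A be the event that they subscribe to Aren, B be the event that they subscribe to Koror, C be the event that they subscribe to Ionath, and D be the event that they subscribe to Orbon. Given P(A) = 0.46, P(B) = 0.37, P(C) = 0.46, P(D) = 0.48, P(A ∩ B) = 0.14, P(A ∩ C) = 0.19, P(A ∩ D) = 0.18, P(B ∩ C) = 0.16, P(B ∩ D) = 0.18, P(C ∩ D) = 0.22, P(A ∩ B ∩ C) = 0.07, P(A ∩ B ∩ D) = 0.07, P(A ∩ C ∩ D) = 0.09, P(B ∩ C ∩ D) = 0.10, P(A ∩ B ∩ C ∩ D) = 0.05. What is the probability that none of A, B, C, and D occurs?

Inclusion–exclusion gives
P(A ∪ B ∪ C ∪ D) = 0.46 + 0.37 + 0.46 + 0.48 − 0.14 − 0.19 − 0.18 − 0.16 − 0.18 − 0.22 + 0.07 + 0.07 + 0.09 + 0.10 − 0.05 = 0.98
P(none) = 1 − 0.98 = 0.02

0.02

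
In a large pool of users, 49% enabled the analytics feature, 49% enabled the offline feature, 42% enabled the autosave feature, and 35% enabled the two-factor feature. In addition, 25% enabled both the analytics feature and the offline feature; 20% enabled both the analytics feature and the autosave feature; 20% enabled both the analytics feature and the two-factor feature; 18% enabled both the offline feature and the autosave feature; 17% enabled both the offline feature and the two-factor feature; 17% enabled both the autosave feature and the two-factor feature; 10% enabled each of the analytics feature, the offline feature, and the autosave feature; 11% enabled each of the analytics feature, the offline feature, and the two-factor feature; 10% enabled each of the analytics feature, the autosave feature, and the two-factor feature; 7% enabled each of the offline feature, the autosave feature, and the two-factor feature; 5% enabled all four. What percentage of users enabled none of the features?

P(at least one) = 49 + 49 + 42 + 35 − 25 − 20 − 20 − 18 − 17 − 17 + 10 + 11 + 10 + 7 − 5 = 91%
P(none) = 100% − 91% = 9%

9%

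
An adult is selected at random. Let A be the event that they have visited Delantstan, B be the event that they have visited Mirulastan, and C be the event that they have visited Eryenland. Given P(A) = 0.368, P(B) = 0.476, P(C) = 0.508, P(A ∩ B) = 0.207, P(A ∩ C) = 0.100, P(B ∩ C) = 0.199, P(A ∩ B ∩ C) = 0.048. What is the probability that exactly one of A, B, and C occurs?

P(exactly one) = 0.368 + 0.476 + 0.508 − 2·0.207 − 2·0.100 − 2·0.199 + 3·0.048 = 0.484

0.484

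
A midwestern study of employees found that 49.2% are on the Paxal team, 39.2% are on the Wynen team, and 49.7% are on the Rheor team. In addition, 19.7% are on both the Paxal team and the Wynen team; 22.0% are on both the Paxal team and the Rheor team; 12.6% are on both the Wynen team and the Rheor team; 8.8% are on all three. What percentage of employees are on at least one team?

By inclusion–exclusion:
P(at least one) = 49.2 + 39.2 + 49.7 − 19.7 − 22.0 − 12.6 + 8.8 = 92.6%

92.6%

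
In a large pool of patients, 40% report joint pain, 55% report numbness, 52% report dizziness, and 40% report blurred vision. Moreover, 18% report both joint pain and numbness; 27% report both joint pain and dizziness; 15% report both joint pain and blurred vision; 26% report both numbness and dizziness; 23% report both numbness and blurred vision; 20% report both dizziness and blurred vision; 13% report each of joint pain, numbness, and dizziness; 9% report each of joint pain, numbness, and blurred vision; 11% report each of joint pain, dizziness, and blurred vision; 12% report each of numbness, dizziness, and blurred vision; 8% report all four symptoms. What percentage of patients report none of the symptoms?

P(at least one) = 40 + 55 + 52 + 40 − 18 − 27 − 15 − 26 − 23 − 20 + 13 + 9 + 11 + 12 − 8 = 95%
P(none) = 100% − 95% = 5%

5%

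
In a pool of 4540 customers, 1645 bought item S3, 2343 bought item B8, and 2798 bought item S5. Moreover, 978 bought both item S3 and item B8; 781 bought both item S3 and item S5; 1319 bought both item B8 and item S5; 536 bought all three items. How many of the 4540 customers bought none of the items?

Inclusion–exclusion gives
N(≥1) = 1645 + 2343 + 2798 − 978 − 781 − 1319 + 536 = 4244
None: 4540 − 4244 = 296

296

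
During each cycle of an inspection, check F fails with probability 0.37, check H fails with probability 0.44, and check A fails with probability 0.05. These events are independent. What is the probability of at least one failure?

0.66484

Independence gives P(none) = ∏(1 − pᵢ).
P(none) = (1 − 0.37) × (1 − 0.44) × (1 − 0.05) = 0.63 × 0.56 × 0.95 = 0.33516
P(at least one) = 1 − 0.33516 = 0.66484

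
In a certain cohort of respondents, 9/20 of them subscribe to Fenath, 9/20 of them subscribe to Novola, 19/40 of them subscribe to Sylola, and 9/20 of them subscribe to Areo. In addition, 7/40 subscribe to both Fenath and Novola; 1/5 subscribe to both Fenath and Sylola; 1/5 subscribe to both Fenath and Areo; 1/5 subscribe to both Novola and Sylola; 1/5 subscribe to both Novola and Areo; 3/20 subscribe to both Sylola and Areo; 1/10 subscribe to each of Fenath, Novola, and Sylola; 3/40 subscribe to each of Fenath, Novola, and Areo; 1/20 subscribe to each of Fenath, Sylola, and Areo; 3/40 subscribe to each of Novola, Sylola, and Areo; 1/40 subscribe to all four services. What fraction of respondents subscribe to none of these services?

1/40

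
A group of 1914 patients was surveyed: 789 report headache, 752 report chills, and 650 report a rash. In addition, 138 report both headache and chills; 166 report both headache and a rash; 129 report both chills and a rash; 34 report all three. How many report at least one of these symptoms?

1792

By inclusion-exclusion,
|union| = 789 + 752 + 650 − 138 − 166 − 129 + 34 = 1792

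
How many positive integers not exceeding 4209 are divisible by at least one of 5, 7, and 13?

1544

Apply inclusion-exclusion:
floor(4209/5) + floor(4209/7) + floor(4209/13) − floor(4209/35) − floor(4209/65) − floor(4209/91) + floor(4209/455) = 841 + 601 + 323 − 120 − 64 − 46 + 9 = 1544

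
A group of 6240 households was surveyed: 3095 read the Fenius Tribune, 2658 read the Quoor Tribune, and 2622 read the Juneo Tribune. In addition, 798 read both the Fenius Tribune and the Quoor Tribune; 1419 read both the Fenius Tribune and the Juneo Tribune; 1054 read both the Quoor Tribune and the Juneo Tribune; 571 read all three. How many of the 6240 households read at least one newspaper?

Apply inclusion-exclusion:
|union| = 3095 + 2658 + 2622 − 798 − 1419 − 1054 + 571 = 5675

5675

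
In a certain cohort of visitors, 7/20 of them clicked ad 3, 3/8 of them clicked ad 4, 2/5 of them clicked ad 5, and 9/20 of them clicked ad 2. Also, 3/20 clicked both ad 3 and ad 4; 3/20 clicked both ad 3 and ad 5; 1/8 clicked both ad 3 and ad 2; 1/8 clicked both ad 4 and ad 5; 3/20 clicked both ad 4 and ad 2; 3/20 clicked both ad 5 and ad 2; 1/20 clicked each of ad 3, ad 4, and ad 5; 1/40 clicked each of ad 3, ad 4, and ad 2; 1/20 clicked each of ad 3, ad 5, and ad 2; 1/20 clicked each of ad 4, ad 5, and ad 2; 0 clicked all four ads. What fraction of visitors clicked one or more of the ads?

9/10

By inclusion-exclusion,
P(at least one) = 7/20 + 3/8 + 2/5 + 9/20 − 3/20 − 3/20 − 1/8 − 1/8 − 3/20 − 3/20 + 1/20 + 1/40 + 1/20 + 1/20 − 0 = 9/10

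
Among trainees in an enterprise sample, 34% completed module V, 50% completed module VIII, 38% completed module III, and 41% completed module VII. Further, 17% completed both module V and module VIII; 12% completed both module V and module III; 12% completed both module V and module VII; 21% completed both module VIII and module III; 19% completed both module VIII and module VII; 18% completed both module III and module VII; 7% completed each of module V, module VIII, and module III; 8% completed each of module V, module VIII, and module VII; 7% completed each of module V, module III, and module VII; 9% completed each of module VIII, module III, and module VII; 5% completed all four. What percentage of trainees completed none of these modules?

By inclusion–exclusion:
P(≥1) = 34 + 50 + 38 + 41 − 17 − 12 − 12 − 21 − 19 − 18 + 7 + 8 + 7 + 9 − 5 = 90%
P(none) = 100% − 90% = 10%

10%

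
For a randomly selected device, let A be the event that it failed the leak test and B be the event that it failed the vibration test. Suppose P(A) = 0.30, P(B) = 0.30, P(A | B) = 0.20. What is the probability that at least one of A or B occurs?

0.54

P(A ∩ B) = P(B)·P(A|B) = 0.30 × 0.20 = 0.06
P(A ∪ B) = 0.30 + 0.30 − 0.06 = 0.54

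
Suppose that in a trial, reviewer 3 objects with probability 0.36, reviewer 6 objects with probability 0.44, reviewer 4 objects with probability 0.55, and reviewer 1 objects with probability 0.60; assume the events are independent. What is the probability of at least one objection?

P(none) = (1 − 0.36) × (1 − 0.44) × (1 − 0.55) × (1 − 0.60) = 0.64 × 0.56 × 0.45 × 0.40 = 0.064512
P(at least one) = 1 − 0.064512 = 0.935488

0.935488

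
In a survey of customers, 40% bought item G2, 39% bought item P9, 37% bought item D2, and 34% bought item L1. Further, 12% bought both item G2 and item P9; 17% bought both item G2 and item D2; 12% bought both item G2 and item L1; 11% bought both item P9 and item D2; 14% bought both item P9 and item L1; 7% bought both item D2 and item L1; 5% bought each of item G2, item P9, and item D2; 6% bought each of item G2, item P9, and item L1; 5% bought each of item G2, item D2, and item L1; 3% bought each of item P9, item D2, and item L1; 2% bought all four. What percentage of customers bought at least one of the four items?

94%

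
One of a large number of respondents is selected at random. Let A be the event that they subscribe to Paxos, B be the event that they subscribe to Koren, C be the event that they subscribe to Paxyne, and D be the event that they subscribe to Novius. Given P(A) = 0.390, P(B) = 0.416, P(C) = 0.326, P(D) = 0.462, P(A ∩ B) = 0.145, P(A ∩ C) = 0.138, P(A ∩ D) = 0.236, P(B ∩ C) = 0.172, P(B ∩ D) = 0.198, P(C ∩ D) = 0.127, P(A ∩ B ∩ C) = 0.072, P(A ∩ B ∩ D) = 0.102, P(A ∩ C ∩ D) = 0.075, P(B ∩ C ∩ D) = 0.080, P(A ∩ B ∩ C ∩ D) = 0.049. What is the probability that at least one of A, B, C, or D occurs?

By inclusion-exclusion,
P(A ∪ B ∪ C ∪ D) = 0.390 + 0.416 + 0.326 + 0.462 − 0.145 − 0.138 − 0.236 − 0.172 − 0.198 − 0.127 + 0.072 + 0.102 + 0.075 + 0.080 − 0.049 = 0.858

0.858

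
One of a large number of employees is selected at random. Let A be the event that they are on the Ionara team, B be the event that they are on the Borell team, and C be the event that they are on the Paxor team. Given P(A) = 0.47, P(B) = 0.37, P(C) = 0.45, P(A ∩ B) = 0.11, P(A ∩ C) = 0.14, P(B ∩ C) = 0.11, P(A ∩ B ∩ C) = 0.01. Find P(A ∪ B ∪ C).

0.94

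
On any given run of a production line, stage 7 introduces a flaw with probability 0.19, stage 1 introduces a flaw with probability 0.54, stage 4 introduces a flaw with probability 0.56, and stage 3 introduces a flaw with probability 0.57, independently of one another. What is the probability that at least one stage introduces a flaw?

0.92950408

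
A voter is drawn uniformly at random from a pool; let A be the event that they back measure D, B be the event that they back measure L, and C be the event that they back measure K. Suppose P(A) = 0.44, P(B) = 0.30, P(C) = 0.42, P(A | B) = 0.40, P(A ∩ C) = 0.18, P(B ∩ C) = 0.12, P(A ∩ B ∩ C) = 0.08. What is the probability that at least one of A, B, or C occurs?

0.82

P(A ∩ B) = P(B)·P(A|B) = 0.30 × 0.40 = 0.12
P(A ∪ B ∪ C) = 0.44 + 0.30 + 0.42 − 0.12 − 0.18 − 0.12 + 0.08 = 0.82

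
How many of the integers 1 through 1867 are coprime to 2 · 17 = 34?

879

Using inclusion–exclusion:
⌊1867/2⌋ + ⌊1867/17⌋ − ⌊1867/34⌋ = 933 + 109 − 54 = 988
1867 − 988 = 879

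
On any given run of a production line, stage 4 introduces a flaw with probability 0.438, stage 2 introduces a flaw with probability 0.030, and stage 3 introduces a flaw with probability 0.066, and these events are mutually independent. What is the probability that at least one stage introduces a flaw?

0.49083924

P(none) = (1 − 0.438) × (1 − 0.030) × (1 − 0.066) = 0.562 × 0.970 × 0.934 = 0.50916076
P(at least one) = 1 − 0.50916076 = 0.49083924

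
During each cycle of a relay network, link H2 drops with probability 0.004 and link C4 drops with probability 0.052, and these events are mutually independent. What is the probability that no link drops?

0.944208

Since the events are independent, P(none) is the product of the individual non-occurrence probabilities.
P(none) = (1 − 0.004) × (1 − 0.052) = 0.996 × 0.948 = 0.944208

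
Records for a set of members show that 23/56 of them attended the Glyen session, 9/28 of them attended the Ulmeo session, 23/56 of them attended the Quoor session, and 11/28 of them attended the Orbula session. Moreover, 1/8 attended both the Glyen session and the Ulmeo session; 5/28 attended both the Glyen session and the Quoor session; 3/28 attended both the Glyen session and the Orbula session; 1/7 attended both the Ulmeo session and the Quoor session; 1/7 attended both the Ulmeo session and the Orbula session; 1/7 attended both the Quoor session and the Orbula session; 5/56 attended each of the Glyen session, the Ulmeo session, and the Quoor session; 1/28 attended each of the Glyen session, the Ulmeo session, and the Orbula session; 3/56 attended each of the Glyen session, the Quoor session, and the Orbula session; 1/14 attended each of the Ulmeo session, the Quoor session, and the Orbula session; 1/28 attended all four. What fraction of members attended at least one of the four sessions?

P(≥1) = 23/56 + 9/28 + 23/56 + 11/28 − 1/8 − 5/28 − 3/28 − 1/7 − 1/7 − 1/7 + 5/56 + 1/28 + 3/56 + 1/14 − 1/28 = 51/56

51/56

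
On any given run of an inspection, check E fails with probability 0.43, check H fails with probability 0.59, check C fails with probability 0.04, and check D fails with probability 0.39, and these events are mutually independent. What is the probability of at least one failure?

P(none) = (1 − 0.43) × (1 − 0.59) × (1 − 0.04) × (1 − 0.39) = 0.57 × 0.41 × 0.96 × 0.61 = 0.13685472
P(at least one) = 1 − 0.13685472 = 0.86314528

0.86314528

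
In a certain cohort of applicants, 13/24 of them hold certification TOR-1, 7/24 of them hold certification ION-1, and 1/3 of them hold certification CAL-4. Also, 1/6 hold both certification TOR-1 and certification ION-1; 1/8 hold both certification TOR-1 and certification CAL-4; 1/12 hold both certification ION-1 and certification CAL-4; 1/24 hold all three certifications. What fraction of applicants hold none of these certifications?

1/6

Inclusion–exclusion gives
P(union) = 13/24 + 7/24 + 1/3 − 1/6 − 1/8 − 1/12 + 1/24 = 5/6
P(none) = 1 − 5/6 = 1/6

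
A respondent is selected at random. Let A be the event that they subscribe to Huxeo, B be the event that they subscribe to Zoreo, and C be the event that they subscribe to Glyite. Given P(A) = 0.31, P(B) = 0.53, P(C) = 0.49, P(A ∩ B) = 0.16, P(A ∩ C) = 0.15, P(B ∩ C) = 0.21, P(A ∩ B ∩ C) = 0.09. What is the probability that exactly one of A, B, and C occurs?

Using the inclusion–exclusion count for exactly one event:
P(exactly one) = 0.31 + 0.53 + 0.49 − 2·0.16 − 2·0.15 − 2·0.21 + 3·0.09 = 0.56

0.56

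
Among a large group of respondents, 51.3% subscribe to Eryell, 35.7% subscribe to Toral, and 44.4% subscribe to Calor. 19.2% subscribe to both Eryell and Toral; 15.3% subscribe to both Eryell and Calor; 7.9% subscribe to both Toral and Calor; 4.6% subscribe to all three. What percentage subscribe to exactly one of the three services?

60.4%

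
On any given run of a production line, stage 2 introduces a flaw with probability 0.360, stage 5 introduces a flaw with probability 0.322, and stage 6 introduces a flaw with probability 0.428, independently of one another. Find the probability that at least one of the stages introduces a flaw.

0.75179776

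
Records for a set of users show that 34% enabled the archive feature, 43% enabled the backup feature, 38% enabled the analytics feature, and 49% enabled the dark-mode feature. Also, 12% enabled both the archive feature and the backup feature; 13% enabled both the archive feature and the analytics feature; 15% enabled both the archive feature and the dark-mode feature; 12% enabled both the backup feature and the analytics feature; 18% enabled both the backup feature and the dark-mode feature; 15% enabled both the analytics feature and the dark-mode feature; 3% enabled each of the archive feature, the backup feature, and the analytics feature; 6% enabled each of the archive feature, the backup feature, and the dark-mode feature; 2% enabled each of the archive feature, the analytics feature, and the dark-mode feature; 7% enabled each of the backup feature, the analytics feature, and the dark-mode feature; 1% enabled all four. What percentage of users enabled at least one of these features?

By inclusion-exclusion,
P(at least one) = 34 + 43 + 38 + 49 − 12 − 13 − 15 − 12 − 18 − 15 + 3 + 6 + 2 + 7 − 1 = 96%

96%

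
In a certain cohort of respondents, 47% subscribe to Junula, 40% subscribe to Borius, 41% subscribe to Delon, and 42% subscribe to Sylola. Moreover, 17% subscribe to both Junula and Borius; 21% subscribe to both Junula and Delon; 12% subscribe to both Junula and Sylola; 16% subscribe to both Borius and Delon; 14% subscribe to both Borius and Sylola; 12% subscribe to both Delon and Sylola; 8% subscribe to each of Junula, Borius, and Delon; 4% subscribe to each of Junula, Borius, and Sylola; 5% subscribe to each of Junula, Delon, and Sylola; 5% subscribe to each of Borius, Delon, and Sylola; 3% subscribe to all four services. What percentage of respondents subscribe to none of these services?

P(≥1) = 47 + 40 + 41 + 42 − 17 − 21 − 12 − 16 − 14 − 12 + 8 + 4 + 5 + 5 − 3 = 97%
P(none) = 100% − 97% = 3%

3%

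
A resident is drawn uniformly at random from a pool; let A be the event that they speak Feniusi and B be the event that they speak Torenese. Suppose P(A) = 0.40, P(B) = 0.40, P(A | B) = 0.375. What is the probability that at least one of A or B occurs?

0.65

P(A ∩ B) = P(B)·P(A|B) = 0.40 × 0.375 = 0.15
Inclusion–exclusion gives
P(A ∪ B) = 0.40 + 0.40 − 0.15 = 0.65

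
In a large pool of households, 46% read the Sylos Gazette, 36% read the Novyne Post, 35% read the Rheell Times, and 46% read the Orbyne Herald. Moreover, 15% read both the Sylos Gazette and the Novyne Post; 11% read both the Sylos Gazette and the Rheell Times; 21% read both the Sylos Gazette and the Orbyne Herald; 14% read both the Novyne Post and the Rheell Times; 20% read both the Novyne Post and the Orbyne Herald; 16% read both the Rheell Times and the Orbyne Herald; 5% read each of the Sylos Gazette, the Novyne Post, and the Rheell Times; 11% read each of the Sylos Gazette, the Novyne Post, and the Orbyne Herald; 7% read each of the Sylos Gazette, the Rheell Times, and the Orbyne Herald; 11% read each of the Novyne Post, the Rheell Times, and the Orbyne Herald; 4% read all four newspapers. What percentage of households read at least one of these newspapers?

96%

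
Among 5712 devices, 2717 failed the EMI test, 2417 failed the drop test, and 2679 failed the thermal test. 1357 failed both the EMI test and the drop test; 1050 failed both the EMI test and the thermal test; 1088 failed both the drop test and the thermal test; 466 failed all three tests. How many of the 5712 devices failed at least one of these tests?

4784

|union| = 2717 + 2417 + 2679 − 1357 − 1050 − 1088 + 466 = 4784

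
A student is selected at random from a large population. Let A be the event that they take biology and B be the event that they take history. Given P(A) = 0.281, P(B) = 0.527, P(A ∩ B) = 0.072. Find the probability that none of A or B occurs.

0.264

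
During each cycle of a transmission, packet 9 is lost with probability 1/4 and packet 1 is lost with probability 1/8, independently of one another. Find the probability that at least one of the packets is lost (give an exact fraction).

11/32

P(none) = (1 − 1/4) × (1 − 1/8) = 3/4 × 7/8 = 21/32
P(at least one) = 1 − 21/32 = 11/32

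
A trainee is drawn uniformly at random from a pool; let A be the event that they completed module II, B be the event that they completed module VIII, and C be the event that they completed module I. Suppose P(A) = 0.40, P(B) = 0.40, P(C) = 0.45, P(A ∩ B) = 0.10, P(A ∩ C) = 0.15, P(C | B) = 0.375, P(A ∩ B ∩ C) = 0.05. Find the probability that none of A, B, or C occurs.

P(B ∩ C) = P(B)·P(C|B) = 0.40 × 0.375 = 0.15
Using inclusion–exclusion:
P(A ∪ B ∪ C) = 0.40 + 0.40 + 0.45 − 0.10 − 0.15 − 0.15 + 0.05 = 0.90
P(none) = 1 − 0.90 = 0.10

0.10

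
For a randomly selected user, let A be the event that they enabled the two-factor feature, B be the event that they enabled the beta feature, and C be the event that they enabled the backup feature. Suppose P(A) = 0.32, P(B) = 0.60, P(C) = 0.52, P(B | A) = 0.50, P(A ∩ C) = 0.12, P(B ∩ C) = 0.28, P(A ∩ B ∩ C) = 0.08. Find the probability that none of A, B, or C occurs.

0.04

P(A ∩ B) = P(A)·P(B|A) = 0.32 × 0.50 = 0.16
P(A ∪ B ∪ C) = 0.32 + 0.60 + 0.52 − 0.16 − 0.12 − 0.28 + 0.08 = 0.96
P(none) = 1 − 0.96 = 0.04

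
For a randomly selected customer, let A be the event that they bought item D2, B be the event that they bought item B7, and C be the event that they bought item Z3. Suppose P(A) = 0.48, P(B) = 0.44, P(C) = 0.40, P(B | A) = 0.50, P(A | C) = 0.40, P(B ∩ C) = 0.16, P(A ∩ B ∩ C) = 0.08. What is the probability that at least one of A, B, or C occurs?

0.84

P(A ∩ B) = P(A)·P(B|A) = 0.48 × 0.50 = 0.24
P(A ∩ C) = P(C)·P(A|C) = 0.40 × 0.40 = 0.16
Apply inclusion-exclusion:
P(A ∪ B ∪ C) = 0.48 + 0.44 + 0.40 − 0.24 − 0.16 − 0.16 + 0.08 = 0.84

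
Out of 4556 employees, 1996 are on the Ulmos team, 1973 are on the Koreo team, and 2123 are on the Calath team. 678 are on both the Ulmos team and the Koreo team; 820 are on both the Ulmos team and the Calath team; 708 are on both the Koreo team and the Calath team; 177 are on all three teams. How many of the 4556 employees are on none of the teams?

493

N(≥1) = 1996 + 1973 + 2123 − 678 − 820 − 708 + 177 = 4063
None: 4556 − 4063 = 493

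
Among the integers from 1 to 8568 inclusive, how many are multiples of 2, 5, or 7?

5631

By inclusion-exclusion,
floor(8568/2) + floor(8568/5) + floor(8568/7) − floor(8568/10) − floor(8568/14) − floor(8568/35) + floor(8568/70) = 4284 + 1713 + 1224 − 856 − 612 − 244 + 122 = 5631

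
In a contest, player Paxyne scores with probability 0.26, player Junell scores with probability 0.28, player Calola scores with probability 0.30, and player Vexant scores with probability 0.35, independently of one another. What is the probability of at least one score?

P(none) = (1 − 0.26) × (1 − 0.28) × (1 − 0.30) × (1 − 0.35) = 0.74 × 0.72 × 0.70 × 0.65 = 0.242424
P(at least one) = 1 − 0.242424 = 0.757576

0.757576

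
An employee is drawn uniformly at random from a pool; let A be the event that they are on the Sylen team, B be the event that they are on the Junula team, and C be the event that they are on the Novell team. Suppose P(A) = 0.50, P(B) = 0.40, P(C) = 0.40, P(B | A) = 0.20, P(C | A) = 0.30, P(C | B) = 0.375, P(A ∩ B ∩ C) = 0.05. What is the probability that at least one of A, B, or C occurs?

P(A ∩ B) = P(A)·P(B|A) = 0.50 × 0.20 = 0.10
P(A ∩ C) = P(A)·P(C|A) = 0.50 × 0.30 = 0.15
P(B ∩ C) = P(B)·P(C|B) = 0.40 × 0.375 = 0.15
P(A ∪ B ∪ C) = 0.50 + 0.40 + 0.40 − 0.10 − 0.15 − 0.15 + 0.05 = 0.95

0.95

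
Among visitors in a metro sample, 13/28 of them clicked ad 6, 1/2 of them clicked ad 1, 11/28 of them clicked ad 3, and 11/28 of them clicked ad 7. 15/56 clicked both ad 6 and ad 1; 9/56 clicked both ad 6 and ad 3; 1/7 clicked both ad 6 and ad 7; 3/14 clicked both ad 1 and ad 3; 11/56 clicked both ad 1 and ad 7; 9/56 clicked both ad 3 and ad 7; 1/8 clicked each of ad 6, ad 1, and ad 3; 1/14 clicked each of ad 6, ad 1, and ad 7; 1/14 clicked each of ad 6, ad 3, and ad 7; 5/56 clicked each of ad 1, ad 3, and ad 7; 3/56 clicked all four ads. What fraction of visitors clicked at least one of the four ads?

51/56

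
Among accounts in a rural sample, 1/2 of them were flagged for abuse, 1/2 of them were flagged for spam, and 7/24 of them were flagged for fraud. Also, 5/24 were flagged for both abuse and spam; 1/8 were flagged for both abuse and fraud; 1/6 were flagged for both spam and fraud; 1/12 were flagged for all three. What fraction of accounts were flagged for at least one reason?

Inclusion–exclusion gives
P(≥1) = 1/2 + 1/2 + 7/24 − 5/24 − 1/8 − 1/6 + 1/12 = 7/8

7/8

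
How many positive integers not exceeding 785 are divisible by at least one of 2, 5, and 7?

516

⌊785/2⌋ + ⌊785/5⌋ + ⌊785/7⌋ − ⌊785/10⌋ − ⌊785/14⌋ − ⌊785/35⌋ + ⌊785/70⌋ = 392 + 157 + 112 − 78 − 56 − 22 + 11 = 516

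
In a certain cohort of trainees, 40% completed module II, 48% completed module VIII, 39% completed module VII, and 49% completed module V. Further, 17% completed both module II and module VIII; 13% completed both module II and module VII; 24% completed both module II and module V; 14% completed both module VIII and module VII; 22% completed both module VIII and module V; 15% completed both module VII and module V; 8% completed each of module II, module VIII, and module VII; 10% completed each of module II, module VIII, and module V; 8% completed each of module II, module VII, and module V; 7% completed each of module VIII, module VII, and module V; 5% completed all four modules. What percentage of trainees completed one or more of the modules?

P(≥1) = 40 + 48 + 39 + 49 − 17 − 13 − 24 − 14 − 22 − 15 + 8 + 10 + 8 + 7 − 5 = 99%

99%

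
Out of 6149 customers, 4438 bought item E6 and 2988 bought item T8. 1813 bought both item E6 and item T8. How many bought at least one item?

By inclusion-exclusion,
|union| = 4438 + 2988 − 1813 = 5613

5613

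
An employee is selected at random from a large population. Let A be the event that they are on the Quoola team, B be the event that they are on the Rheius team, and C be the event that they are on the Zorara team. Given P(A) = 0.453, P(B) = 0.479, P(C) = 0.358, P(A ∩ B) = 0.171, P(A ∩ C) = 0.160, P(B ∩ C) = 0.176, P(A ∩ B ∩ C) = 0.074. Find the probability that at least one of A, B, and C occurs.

0.857

Apply inclusion-exclusion:
P(A ∪ B ∪ C) = 0.453 + 0.479 + 0.358 − 0.171 − 0.160 − 0.176 + 0.074 = 0.857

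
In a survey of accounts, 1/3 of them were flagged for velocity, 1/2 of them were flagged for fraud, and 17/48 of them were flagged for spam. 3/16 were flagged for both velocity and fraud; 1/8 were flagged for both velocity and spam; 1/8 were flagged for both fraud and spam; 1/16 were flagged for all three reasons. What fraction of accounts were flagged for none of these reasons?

Inclusion–exclusion gives
P(≥1) = 1/3 + 1/2 + 17/48 − 3/16 − 1/8 − 1/8 + 1/16 = 13/16
P(none) = 1 − 13/16 = 3/16

3/16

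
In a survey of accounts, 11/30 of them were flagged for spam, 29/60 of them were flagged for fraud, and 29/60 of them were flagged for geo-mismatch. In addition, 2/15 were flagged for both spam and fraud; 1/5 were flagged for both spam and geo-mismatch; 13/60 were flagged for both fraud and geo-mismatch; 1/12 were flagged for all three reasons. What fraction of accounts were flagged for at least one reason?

13/15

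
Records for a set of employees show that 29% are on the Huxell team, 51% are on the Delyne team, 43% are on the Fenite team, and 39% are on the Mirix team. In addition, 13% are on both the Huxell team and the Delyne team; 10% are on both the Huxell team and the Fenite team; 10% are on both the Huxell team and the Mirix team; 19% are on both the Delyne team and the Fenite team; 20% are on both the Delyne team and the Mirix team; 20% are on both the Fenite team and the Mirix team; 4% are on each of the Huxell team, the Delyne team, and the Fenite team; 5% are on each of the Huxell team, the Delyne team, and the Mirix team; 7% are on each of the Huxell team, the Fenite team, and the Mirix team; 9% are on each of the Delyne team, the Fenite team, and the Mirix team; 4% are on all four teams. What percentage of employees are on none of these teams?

9%

P(at least one) = 29 + 51 + 43 + 39 − 13 − 10 − 10 − 19 − 20 − 20 + 4 + 5 + 7 + 9 − 4 = 91%
P(none) = 100% − 91% = 9%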